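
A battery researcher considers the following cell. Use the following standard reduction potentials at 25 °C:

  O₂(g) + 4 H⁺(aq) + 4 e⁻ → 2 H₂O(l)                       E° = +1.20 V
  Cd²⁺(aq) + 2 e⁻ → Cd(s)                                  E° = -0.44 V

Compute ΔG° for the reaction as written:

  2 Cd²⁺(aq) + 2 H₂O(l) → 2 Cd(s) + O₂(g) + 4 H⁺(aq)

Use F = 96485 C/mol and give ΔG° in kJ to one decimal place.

As written, Cd²⁺/Cd is reduced (cathode) and O₂/H₂O is oxidised (anode), so E°cell = (-0.44) − (+1.20) = -1.64 V.
Balancing electrons gives n = 4.
ΔG° = −nFE° = −(4)(96485)(-1.64) = 632,942 J = +632.9 kJ.

+632.9 kJ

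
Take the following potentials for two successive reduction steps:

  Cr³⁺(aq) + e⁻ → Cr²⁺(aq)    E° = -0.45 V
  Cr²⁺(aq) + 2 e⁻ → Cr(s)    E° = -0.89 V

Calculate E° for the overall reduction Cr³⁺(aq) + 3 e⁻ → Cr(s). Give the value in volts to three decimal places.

Adding the free-energy changes (−nFE°) of the two steps gives −n₃FE°₃ = −n₁FE°₁ − n₂FE°₂.
E°₃ = (1×-0.45 + 2×-0.89) / 3 = (-2.230) / 3 = -0.743 V.

-0.743 V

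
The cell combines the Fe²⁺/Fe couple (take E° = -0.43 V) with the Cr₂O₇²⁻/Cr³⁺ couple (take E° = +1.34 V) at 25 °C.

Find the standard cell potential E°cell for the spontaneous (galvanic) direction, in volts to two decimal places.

+1.77 V

The Cr₂O₇²⁻/Cr³⁺ couple has the higher reduction potential, so it is the cathode; Fe²⁺/Fe is oxidised at the anode.
E°cell = E°(cathode) − E°(anode) = (+1.34) − (-0.43) = +1.77 V.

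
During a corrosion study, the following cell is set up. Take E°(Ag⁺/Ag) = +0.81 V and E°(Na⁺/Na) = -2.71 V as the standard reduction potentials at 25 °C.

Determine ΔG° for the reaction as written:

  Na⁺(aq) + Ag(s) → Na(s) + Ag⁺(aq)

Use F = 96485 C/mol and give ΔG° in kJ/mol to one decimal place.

As written, Na⁺/Na is reduced (cathode) and Ag⁺/Ag is oxidised (anode), so E°cell = (-2.71) − (+0.81) = -3.52 V.
Balancing electrons gives n = 1.
ΔG° = −nFE° = −(1)(96485)(-3.52) = 339,627 J = +339.6 kJ/mol.

+339.6 kJ/mol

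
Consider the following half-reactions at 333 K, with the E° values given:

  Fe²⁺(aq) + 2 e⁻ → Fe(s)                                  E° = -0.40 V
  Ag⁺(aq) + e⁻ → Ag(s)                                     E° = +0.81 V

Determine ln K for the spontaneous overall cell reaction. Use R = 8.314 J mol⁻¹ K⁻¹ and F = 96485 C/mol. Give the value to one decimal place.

Cathode: Ag⁺/Ag; anode: Fe²⁺/Fe. E°cell = (+0.81) − (-0.40) = +1.21 V, with n = 2.
ΔG° = −nFE° = −RT ln K, so ln K = nFE°/(RT) = (2)(96485)(+1.21) / ((8.314)(333)) = 84.338.

84.3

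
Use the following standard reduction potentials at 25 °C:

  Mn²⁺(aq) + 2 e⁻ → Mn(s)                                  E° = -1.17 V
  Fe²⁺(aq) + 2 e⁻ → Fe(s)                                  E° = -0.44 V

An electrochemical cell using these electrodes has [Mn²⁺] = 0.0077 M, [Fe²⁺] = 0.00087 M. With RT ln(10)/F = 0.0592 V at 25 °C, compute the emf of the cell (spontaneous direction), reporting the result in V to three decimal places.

Fe²⁺/Fe is the cathode (higher E°), Mn²⁺/Mn the anode: E°cell = -0.44 − (-1.17) = +0.73 V, n = 2.
Overall: Fe²⁺(aq) + Mn(s) → Fe(s) + Mn²⁺(aq)
Q = [Mn²⁺] / ([Fe²⁺]); log Q = 0.947.
E = E° − (0.0592/n) log Q = +0.73 − (0.0592/2)(0.947) = +0.702 V.

+0.702 V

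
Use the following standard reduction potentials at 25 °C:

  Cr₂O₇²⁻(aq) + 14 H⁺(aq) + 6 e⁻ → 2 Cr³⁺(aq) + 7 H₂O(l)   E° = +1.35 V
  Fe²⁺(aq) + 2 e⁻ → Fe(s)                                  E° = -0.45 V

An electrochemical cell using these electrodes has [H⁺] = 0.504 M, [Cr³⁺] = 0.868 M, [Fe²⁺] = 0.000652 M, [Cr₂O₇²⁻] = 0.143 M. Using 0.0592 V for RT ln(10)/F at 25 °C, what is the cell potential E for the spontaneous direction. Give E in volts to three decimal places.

Cr₂O₇²⁻/Cr³⁺ is the cathode (higher E°), Fe²⁺/Fe the anode: E°cell = +1.35 − (-0.45) = +1.80 V, n = 6.
Overall: Cr₂O₇²⁻(aq) + 14 H⁺(aq) + 3 Fe(s) → 2 Cr³⁺(aq) + 7 H₂O(l) + 3 Fe²⁺(aq)
Q = [Cr³⁺]^2·[Fe²⁺]^3 / ([Cr₂O₇²⁻]·[H⁺]^14); log Q = -4.670.
E = E° − (0.0592/n) log Q = +1.80 − (0.0592/6)(-4.670) = +1.846 V.

+1.846 V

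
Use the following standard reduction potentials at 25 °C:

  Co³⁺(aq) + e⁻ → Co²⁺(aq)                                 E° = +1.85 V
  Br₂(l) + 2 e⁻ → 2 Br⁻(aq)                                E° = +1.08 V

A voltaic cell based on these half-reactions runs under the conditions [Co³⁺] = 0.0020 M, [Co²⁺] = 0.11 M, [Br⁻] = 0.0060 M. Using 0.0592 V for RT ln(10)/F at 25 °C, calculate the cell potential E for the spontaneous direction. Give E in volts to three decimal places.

+0.535 V

Co³⁺/Co²⁺ is the cathode (higher E°), Br₂/Br⁻ the anode: E°cell = +1.85 − (+1.08) = +0.77 V, n = 2.
Overall: 2 Co³⁺(aq) + 2 Br⁻(aq) → 2 Co²⁺(aq) + Br₂(l)
Q = [Co²⁺]^2 / ([Co³⁺]^2·[Br⁻]^2); log Q = 7.924.
E = E° − (0.0592/n) log Q = +0.77 − (0.0592/2)(7.924) = +0.535 V.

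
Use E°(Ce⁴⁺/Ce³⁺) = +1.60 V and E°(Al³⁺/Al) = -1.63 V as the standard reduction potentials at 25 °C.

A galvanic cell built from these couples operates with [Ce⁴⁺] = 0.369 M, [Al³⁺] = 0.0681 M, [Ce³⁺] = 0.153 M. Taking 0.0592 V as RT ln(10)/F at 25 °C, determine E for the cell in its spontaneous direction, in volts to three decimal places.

+3.276 V

Ce⁴⁺/Ce³⁺ is the cathode (higher E°), Al³⁺/Al the anode: E°cell = +1.60 − (-1.63) = +3.23 V, n = 3.
Overall: 3 Ce⁴⁺(aq) + Al(s) → 3 Ce³⁺(aq) + Al³⁺(aq)
Q = [Ce³⁺]^3·[Al³⁺] / ([Ce⁴⁺]^3); log Q = -2.314.
E = E° − (0.0592/n) log Q = +3.23 − (0.0592/3)(-2.314) = +3.276 V.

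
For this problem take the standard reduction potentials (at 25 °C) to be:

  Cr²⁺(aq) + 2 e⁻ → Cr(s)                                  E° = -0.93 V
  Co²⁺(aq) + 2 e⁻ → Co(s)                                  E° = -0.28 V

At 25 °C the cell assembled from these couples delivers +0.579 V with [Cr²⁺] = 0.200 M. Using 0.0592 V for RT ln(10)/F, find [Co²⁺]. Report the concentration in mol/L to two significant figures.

Co²⁺/Co is the cathode, Cr²⁺/Cr the anode: E°cell = +0.65 V, n = 2.
Overall reaction: Co²⁺(aq) + Cr(s) → Co(s) + Cr²⁺(aq); Q = [Cr²⁺]^1/[Co²⁺]^1.
From E = E° − (0.0592/n) log Q: log Q = (E° − E)·n/0.0592 = (+0.65 − (+0.579))·2/0.0592 = 2.3986.
So 1·log[Co²⁺] = 1·log(0.2) − log Q = -0.6990 − (2.3986) = -3.0976; [Co²⁺] = 10^(-3.0976) ≈ 0.00080 M.

0.00080 M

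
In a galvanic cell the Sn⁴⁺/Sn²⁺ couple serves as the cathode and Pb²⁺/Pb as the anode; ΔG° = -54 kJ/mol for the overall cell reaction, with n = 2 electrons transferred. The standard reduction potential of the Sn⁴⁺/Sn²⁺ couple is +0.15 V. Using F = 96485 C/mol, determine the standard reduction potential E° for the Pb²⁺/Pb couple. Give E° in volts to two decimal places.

-0.13 V

E°cell = −ΔG°/(nF) = −(-54×10³)/((2)(96485)) = +0.280 V.
Since Sn⁴⁺/Sn²⁺ is the cathode and Pb²⁺/Pb the anode, E°cell = E°(Sn⁴⁺/Sn²⁺) − E°(Pb²⁺/Pb).
So E°(Pb²⁺/Pb) = E°(Sn⁴⁺/Sn²⁺) − E°cell = (+0.15) − (+0.280) = -0.13 V.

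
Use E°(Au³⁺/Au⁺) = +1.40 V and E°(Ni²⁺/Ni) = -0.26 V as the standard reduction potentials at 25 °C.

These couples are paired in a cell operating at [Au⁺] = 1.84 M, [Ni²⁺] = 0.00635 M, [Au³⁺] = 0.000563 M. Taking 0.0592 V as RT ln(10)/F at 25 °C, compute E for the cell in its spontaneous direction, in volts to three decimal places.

+1.621 V

Au³⁺/Au⁺ is the cathode (higher E°), Ni²⁺/Ni the anode: E°cell = +1.40 − (-0.26) = +1.66 V, n = 2.
Overall: Au³⁺(aq) + Ni(s) → Au⁺(aq) + Ni²⁺(aq)
Q = [Au⁺]·[Ni²⁺] / ([Au³⁺]); log Q = 1.317.
E = E° − (0.0592/n) log Q = +1.66 − (0.0592/2)(1.317) = +1.621 V.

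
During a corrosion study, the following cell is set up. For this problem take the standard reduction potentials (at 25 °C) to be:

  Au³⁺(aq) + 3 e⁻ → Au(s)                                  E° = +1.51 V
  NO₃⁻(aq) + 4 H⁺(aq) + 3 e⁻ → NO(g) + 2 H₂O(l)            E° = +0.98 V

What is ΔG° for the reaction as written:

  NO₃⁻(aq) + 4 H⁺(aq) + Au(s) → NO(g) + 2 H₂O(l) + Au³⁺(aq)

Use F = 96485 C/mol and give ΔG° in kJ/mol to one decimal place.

+153.4 kJ/mol

As written, NO₃⁻/NO is reduced (cathode) and Au³⁺/Au is oxidised (anode), so E°cell = (+0.98) − (+1.51) = -0.53 V.
Balancing electrons gives n = 3.
ΔG° = −nFE° = −(3)(96485)(-0.53) = 153,411 J = +153.4 kJ/mol.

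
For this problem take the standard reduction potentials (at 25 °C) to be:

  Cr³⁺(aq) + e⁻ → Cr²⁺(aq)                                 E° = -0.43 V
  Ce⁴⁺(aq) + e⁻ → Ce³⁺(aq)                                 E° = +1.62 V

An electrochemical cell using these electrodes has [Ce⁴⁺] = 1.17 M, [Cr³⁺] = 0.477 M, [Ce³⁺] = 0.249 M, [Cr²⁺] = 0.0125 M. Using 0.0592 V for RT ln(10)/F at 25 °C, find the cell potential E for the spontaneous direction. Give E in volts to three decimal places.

Ce⁴⁺/Ce³⁺ is the cathode (higher E°), Cr³⁺/Cr²⁺ the anode: E°cell = +1.62 − (-0.43) = +2.05 V, n = 1.
Overall: Ce⁴⁺(aq) + Cr²⁺(aq) → Ce³⁺(aq) + Cr³⁺(aq)
Q = [Ce³⁺]·[Cr³⁺] / ([Ce⁴⁺]·[Cr²⁺]); log Q = 0.910.
E = E° − (0.0592/n) log Q = +2.05 − (0.0592/1)(0.910) = +1.996 V.

+1.996 V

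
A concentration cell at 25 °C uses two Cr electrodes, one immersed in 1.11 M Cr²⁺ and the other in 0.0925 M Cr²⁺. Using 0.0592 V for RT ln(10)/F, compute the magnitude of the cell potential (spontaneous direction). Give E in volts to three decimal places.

+0.032 V

For a concentration cell E°cell = 0. The 1.11 M side is the cathode (reduction is favoured where [Cr²⁺] is higher).
With n = 2, E = −(0.0592/2) log([Cr²⁺]ₐₙ/[Cr²⁺]꜀ₐₜ) = −(0.0592/2) log(0.0925/1.11) = −(0.0592/2)(-1.079) = +0.032 V.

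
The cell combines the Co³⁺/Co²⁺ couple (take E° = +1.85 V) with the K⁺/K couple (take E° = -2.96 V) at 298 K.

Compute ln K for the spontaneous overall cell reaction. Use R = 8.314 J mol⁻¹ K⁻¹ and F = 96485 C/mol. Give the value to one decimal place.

Cathode: Co³⁺/Co²⁺; anode: K⁺/K. E°cell = (+1.85) − (-2.96) = +4.81 V, with n = 1.
ΔG° = −nFE° = −RT ln K, so ln K = nFE°/(RT) = (1)(96485)(+4.81) / ((8.314)(298)) = 187.318.

187.3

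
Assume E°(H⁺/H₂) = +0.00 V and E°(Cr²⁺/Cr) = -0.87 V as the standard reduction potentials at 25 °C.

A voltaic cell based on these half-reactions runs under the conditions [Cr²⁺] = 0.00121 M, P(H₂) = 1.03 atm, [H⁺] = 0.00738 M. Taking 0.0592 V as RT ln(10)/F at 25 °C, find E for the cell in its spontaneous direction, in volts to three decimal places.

H⁺/H₂ is the cathode (higher E°), Cr²⁺/Cr the anode: E°cell = +0.00 − (-0.87) = +0.87 V, n = 2.
Overall: 2 H⁺(aq) + Cr(s) → H₂(g) + Cr²⁺(aq)
Q = P(H₂)·[Cr²⁺] / ([H⁺]^2); log Q = 1.360.
E = E° − (0.0592/n) log Q = +0.87 − (0.0592/2)(1.360) = +0.830 V.

+0.830 V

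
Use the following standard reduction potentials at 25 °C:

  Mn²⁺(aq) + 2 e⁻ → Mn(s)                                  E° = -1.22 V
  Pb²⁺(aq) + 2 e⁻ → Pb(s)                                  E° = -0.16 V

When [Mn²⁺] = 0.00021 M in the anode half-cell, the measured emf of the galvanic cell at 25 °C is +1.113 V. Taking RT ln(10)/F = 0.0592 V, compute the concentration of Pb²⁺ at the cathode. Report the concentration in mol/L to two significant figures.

0.013 M

Pb²⁺/Pb is the cathode, Mn²⁺/Mn the anode: E°cell = +1.06 V, n = 2.
Overall reaction: Pb²⁺(aq) + Mn(s) → Pb(s) + Mn²⁺(aq); Q = [Mn²⁺]^1/[Pb²⁺]^1.
From E = E° − (0.0592/n) log Q: log Q = (E° − E)·n/0.0592 = (+1.06 − (+1.113))·2/0.0592 = -1.7905.
So 1·log[Pb²⁺] = 1·log(0.00021) − log Q = -3.6778 − (-1.7905) = -1.8873; [Pb²⁺] = 10^(-1.8873) ≈ 0.013 M.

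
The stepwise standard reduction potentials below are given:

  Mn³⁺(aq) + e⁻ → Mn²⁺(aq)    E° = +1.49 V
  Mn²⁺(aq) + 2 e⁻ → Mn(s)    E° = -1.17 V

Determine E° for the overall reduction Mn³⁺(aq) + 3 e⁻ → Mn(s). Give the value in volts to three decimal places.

Since ΔG° = −nFE° is additive over sequential reductions, n₃E°₃ = n₁E°₁ + n₂E°₂.
E°₃ = (1×+1.49 + 2×-1.17) / 3 = (-0.850) / 3 = -0.283 V.

-0.283 V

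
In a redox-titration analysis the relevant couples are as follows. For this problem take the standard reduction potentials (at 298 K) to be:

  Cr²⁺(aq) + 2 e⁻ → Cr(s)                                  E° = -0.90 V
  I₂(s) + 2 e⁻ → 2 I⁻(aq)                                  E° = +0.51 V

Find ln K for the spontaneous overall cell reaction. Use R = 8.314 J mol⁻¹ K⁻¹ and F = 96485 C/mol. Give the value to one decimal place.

109.8

Cathode: I₂/I⁻; anode: Cr²⁺/Cr. E°cell = (+0.51) − (-0.90) = +1.41 V, with n = 2.
ΔG° = −nFE° = −RT ln K, so ln K = nFE°/(RT) = (2)(96485)(+1.41) / ((8.314)(298)) = 109.820.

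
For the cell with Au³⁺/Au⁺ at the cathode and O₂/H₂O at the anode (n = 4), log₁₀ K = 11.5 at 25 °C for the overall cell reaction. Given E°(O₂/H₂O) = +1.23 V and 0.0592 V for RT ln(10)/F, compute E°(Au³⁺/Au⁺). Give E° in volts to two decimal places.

+1.40 V

E°cell = (0.0592/n)·log K = (0.0592/4)(11.5) = +0.170 V.
Since Au³⁺/Au⁺ is the cathode and O₂/H₂O the anode, E°cell = E°(Au³⁺/Au⁺) − E°(O₂/H₂O).
So E°(Au³⁺/Au⁺) = E°cell + E°(O₂/H₂O) = +0.170 + (+1.23) = +1.40 V.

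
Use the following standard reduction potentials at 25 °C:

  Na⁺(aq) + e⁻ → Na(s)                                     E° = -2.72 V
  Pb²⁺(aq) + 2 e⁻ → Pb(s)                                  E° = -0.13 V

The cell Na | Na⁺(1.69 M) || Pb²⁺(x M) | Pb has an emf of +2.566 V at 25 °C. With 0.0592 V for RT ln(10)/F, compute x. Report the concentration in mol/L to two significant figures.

0.44 M

Pb²⁺/Pb is the cathode, Na⁺/Na the anode: E°cell = +2.59 V, n = 2.
Overall reaction: Pb²⁺(aq) + 2 Na(s) → Pb(s) + 2 Na⁺(aq); Q = [Na⁺]^2/[Pb²⁺]^1.
From E = E° − (0.0592/n) log Q: log Q = (E° − E)·n/0.0592 = (+2.59 − (+2.566))·2/0.0592 = 0.8108.
So 1·log[Pb²⁺] = 2·log(1.69) − log Q = 0.4558 − (0.8108) = -0.3550; [Pb²⁺] = 10^(-0.3550) ≈ 0.44 M.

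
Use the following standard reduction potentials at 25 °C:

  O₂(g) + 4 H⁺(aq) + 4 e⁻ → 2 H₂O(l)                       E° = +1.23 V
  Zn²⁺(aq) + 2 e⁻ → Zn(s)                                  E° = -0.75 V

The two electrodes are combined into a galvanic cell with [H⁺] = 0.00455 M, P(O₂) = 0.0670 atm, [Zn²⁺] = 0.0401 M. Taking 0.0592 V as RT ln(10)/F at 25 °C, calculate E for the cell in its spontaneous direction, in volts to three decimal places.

O₂/H₂O is the cathode (higher E°), Zn²⁺/Zn the anode: E°cell = +1.23 − (-0.75) = +1.98 V, n = 4.
Overall: O₂(g) + 4 H⁺(aq) + 2 Zn(s) → 2 H₂O(l) + 2 Zn²⁺(aq)
Q = [Zn²⁺]^2 / (P(O₂)·[H⁺]^4); log Q = 7.748.
E = E° − (0.0592/n) log Q = +1.98 − (0.0592/4)(7.748) = +1.865 V.

+1.865 V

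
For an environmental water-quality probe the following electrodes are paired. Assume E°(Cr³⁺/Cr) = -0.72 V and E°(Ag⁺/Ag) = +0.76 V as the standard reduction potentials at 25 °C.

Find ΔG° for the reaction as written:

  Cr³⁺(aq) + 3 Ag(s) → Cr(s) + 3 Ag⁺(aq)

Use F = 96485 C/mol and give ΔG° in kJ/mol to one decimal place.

+428.4 kJ/mol

As written, Cr³⁺/Cr is reduced (cathode) and Ag⁺/Ag is oxidised (anode), so E°cell = (-0.72) − (+0.76) = -1.48 V.
Balancing electrons gives n = 3.
ΔG° = −nFE° = −(3)(96485)(-1.48) = 428,393 J = +428.4 kJ/mol.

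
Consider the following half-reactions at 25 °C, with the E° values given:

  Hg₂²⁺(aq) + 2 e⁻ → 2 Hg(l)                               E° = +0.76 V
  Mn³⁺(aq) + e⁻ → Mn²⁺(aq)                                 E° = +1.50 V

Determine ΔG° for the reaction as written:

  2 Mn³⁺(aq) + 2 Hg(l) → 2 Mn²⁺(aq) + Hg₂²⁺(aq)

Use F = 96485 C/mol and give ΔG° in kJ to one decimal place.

As written, Mn³⁺/Mn²⁺ is reduced (cathode) and Hg₂²⁺/Hg is oxidised (anode), so E°cell = (+1.50) − (+0.76) = +0.74 V.
Balancing electrons gives n = 2.
ΔG° = −nFE° = −(2)(96485)(+0.74) = -142,798 J = -142.8 kJ.

-142.8 kJ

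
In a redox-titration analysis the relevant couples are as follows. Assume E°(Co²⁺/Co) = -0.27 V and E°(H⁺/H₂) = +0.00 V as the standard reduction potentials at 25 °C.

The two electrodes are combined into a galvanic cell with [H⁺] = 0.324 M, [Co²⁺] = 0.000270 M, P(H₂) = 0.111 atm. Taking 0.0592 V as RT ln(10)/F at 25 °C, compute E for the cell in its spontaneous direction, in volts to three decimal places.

H⁺/H₂ is the cathode (higher E°), Co²⁺/Co the anode: E°cell = +0.00 − (-0.27) = +0.27 V, n = 2.
Overall: 2 H⁺(aq) + Co(s) → H₂(g) + Co²⁺(aq)
Q = P(H₂)·[Co²⁺] / ([H⁺]^2); log Q = -3.544.
E = E° − (0.0592/n) log Q = +0.27 − (0.0592/2)(-3.544) = +0.375 V.

+0.375 V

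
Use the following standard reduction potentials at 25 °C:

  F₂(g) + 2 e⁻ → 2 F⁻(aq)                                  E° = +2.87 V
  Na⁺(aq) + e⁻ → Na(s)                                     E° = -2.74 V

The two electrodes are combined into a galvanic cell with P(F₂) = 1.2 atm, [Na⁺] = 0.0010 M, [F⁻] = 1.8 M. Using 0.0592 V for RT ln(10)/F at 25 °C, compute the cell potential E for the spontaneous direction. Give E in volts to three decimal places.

F₂/F⁻ is the cathode (higher E°), Na⁺/Na the anode: E°cell = +2.87 − (-2.74) = +5.61 V, n = 2.
Overall: F₂(g) + 2 Na(s) → 2 F⁻(aq) + 2 Na⁺(aq)
Q = [F⁻]^2·[Na⁺]^2 / (P(F₂)); log Q = -5.569.
E = E° − (0.0592/n) log Q = +5.61 − (0.0592/2)(-5.569) = +5.775 V.

+5.775 V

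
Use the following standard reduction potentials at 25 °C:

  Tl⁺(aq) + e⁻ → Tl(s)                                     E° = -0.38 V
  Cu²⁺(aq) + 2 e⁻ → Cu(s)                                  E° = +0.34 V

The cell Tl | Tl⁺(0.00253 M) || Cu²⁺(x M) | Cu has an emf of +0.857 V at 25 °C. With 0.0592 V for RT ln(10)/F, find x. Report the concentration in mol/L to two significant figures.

0.27 M

Cu²⁺/Cu is the cathode, Tl⁺/Tl the anode: E°cell = +0.72 V, n = 2.
Overall reaction: Cu²⁺(aq) + 2 Tl(s) → Cu(s) + 2 Tl⁺(aq); Q = [Tl⁺]^2/[Cu²⁺]^1.
From E = E° − (0.0592/n) log Q: log Q = (E° − E)·n/0.0592 = (+0.72 − (+0.857))·2/0.0592 = -4.6284.
So 1·log[Cu²⁺] = 2·log(0.00253) − log Q = -5.1938 − (-4.6284) = -0.5654; [Cu²⁺] = 10^(-0.5654) ≈ 0.27 M.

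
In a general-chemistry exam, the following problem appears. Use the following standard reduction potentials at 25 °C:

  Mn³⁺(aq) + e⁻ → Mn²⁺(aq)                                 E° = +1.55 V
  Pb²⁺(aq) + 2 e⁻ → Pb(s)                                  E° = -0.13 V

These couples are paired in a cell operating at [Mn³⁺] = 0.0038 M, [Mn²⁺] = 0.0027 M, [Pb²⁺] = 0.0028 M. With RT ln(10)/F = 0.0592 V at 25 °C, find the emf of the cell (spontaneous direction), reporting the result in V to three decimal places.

+1.764 V

Mn³⁺/Mn²⁺ is the cathode (higher E°), Pb²⁺/Pb the anode: E°cell = +1.55 − (-0.13) = +1.68 V, n = 2.
Overall: 2 Mn³⁺(aq) + Pb(s) → 2 Mn²⁺(aq) + Pb²⁺(aq)
Q = [Mn²⁺]^2·[Pb²⁺] / ([Mn³⁺]^2); log Q = -2.850.
E = E° − (0.0592/n) log Q = +1.68 − (0.0592/2)(-2.850) = +1.764 V.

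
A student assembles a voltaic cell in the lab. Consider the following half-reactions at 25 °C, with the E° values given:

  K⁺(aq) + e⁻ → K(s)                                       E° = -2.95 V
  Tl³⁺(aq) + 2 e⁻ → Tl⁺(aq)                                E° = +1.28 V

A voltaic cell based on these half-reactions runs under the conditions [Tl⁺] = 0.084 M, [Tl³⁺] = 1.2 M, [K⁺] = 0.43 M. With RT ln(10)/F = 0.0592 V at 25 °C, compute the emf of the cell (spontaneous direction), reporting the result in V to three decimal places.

+4.286 V

Tl³⁺/Tl⁺ is the cathode (higher E°), K⁺/K the anode: E°cell = +1.28 − (-2.95) = +4.23 V, n = 2.
Overall: Tl³⁺(aq) + 2 K(s) → Tl⁺(aq) + 2 K⁺(aq)
Q = [Tl⁺]·[K⁺]^2 / ([Tl³⁺]); log Q = -1.888.
E = E° − (0.0592/n) log Q = +4.23 − (0.0592/2)(-1.888) = +4.286 V.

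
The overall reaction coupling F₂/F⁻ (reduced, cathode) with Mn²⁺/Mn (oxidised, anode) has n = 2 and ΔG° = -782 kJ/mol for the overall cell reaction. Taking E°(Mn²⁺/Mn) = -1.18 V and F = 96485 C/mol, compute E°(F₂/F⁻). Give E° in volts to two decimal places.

+2.87 V

E°cell = −ΔG°/(nF) = −(-782×10³)/((2)(96485)) = +4.052 V.
Since F₂/F⁻ is the cathode and Mn²⁺/Mn the anode, E°cell = E°(F₂/F⁻) − E°(Mn²⁺/Mn).
So E°(F₂/F⁻) = E°cell + E°(Mn²⁺/Mn) = +4.052 + (-1.18) = +2.87 V.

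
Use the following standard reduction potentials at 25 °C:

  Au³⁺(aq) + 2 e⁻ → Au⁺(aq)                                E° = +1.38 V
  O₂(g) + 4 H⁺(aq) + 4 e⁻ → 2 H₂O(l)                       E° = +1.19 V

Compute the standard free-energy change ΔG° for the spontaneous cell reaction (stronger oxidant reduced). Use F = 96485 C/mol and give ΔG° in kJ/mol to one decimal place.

-73.3 kJ/mol

Au³⁺/Au⁺ (E° = +1.38 V) is the cathode; O₂/H₂O (E° = +1.19 V) is the anode, so E°cell = +0.19 V.
Balancing electrons gives n = 4 (lcm of 2 and 4).
ΔG° = −nFE° = −(4)(96485)(+0.19) = -73,329 J = -73.3 kJ/mol.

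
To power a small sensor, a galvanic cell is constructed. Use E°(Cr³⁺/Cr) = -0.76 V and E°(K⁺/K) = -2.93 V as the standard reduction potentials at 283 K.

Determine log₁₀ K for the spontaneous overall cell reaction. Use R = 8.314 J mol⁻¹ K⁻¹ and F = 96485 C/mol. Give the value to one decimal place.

115.9

Cathode: Cr³⁺/Cr; anode: K⁺/K. E°cell = (-0.76) − (-2.93) = +2.17 V, with n = 3.
ΔG° = −nFE° = −RT ln K, so ln K = nFE°/(RT) = (3)(96485)(+2.17) / ((8.314)(283)) = 266.959.
log₁₀ K = 266.959 / ln 10 = 115.9.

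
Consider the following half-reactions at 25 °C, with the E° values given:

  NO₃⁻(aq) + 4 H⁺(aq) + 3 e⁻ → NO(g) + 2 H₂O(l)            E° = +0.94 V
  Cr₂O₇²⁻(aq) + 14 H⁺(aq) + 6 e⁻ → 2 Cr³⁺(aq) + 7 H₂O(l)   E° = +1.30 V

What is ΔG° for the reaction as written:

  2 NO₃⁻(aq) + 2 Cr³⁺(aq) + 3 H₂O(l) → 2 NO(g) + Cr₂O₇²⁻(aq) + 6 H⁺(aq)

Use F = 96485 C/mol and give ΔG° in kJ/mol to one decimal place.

+208.4 kJ/mol

As written, NO₃⁻/NO is reduced (cathode) and Cr₂O₇²⁻/Cr³⁺ is oxidised (anode), so E°cell = (+0.94) − (+1.30) = -0.36 V.
Balancing electrons gives n = 6.
ΔG° = −nFE° = −(6)(96485)(-0.36) = 208,408 J = +208.4 kJ/mol.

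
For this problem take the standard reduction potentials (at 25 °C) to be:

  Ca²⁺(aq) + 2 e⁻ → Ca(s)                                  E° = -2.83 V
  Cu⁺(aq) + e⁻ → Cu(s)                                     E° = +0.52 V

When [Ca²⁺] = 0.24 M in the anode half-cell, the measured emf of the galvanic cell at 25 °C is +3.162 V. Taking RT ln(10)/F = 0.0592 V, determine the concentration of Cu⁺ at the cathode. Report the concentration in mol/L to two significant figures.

Cu⁺/Cu is the cathode, Ca²⁺/Ca the anode: E°cell = +3.35 V, n = 2.
Overall reaction: 2 Cu⁺(aq) + Ca(s) → 2 Cu(s) + Ca²⁺(aq); Q = [Ca²⁺]^1/[Cu⁺]^2.
From E = E° − (0.0592/n) log Q: log Q = (E° − E)·n/0.0592 = (+3.35 − (+3.162))·2/0.0592 = 6.3514.
So 2·log[Cu⁺] = 1·log(0.24) − log Q = -0.6198 − (6.3514) = -6.9712; log[Cu⁺] = -6.9712 / 2 = -3.4856; [Cu⁺] = 10^(-3.4856) ≈ 0.00033 M.

0.00033 M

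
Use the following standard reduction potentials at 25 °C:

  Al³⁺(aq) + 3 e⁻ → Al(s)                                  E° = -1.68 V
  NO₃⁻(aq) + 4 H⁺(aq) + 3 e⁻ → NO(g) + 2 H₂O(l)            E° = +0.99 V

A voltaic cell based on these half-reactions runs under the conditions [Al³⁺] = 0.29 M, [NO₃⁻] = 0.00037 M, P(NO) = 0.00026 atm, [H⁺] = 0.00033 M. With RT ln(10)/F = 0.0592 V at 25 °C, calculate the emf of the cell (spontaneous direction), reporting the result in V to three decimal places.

NO₃⁻/NO is the cathode (higher E°), Al³⁺/Al the anode: E°cell = +0.99 − (-1.68) = +2.67 V, n = 3.
Overall: NO₃⁻(aq) + 4 H⁺(aq) + Al(s) → NO(g) + 2 H₂O(l) + Al³⁺(aq)
Q = P(NO)·[Al³⁺] / ([NO₃⁻]·[H⁺]^4); log Q = 13.235.
E = E° − (0.0592/n) log Q = +2.67 − (0.0592/3)(13.235) = +2.409 V.

+2.409 V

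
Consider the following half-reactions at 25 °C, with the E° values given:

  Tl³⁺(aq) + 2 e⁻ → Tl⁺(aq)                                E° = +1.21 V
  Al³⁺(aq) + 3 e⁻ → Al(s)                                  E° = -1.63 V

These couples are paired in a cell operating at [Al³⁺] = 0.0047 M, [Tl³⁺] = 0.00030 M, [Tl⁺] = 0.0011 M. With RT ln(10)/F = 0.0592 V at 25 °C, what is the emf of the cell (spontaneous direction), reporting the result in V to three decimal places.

Tl³⁺/Tl⁺ is the cathode (higher E°), Al³⁺/Al the anode: E°cell = +1.21 − (-1.63) = +2.84 V, n = 6.
Overall: 3 Tl³⁺(aq) + 2 Al(s) → 3 Tl⁺(aq) + 2 Al³⁺(aq)
Q = [Tl⁺]^3·[Al³⁺]^2 / ([Tl³⁺]^3); log Q = -2.963.
E = E° − (0.0592/n) log Q = +2.84 − (0.0592/6)(-2.963) = +2.869 V.

+2.869 V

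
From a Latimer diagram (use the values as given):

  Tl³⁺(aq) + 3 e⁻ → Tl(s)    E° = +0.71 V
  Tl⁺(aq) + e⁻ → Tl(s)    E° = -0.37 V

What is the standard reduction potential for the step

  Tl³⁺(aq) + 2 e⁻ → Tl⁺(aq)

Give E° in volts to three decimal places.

Sequential free energies add, so n₃E°₃ = n₁E°₁ + n₂E°₂.
With n₃ = 3, and the known step contributing 1×(-0.37) V, the unknown satisfies 2·E° = 3×(+0.71) − 1×(-0.37) = +2.500.
E° = +2.500 / 2 = +1.250 V.

+1.250 V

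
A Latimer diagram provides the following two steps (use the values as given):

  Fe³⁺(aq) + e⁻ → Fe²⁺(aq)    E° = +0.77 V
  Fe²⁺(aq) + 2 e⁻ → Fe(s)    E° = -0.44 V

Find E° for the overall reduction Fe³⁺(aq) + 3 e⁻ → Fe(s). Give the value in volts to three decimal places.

-0.037 V

Standard free energies of sequential steps add: ΔG°₃ = ΔG°₁ + ΔG°₂, so n₃E°₃ = n₁E°₁ + n₂E°₂.
E°₃ = (1×+0.77 + 2×-0.44) / 3 = (-0.110) / 3 = -0.037 V.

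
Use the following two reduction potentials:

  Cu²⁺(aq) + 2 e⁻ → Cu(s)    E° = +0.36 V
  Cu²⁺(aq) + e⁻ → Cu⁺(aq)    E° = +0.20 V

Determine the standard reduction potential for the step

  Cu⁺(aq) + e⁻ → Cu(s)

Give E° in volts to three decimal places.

Sequential free energies add, so n₃E°₃ = n₁E°₁ + n₂E°₂.
With n₃ = 2, and the known step contributing 1×(+0.20) V, the unknown satisfies 1·E° = 2×(+0.36) − 1×(+0.20) = +0.520.
E° = +0.520 / 1 = +0.520 V.

+0.520 V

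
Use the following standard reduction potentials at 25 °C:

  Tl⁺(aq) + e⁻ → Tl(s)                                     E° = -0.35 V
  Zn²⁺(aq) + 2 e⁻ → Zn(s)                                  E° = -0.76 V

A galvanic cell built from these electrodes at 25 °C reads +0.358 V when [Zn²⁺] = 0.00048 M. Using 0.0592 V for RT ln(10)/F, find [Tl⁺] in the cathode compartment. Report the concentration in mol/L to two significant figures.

0.0029 M

Tl⁺/Tl is the cathode, Zn²⁺/Zn the anode: E°cell = +0.41 V, n = 2.
Overall reaction: 2 Tl⁺(aq) + Zn(s) → 2 Tl(s) + Zn²⁺(aq); Q = [Zn²⁺]^1/[Tl⁺]^2.
From E = E° − (0.0592/n) log Q: log Q = (E° − E)·n/0.0592 = (+0.41 − (+0.358))·2/0.0592 = 1.7568.
So 2·log[Tl⁺] = 1·log(0.00048) − log Q = -3.3188 − (1.7568) = -5.0756; log[Tl⁺] = -5.0756 / 2 = -2.5378; [Tl⁺] = 10^(-2.5378) ≈ 0.0029 M.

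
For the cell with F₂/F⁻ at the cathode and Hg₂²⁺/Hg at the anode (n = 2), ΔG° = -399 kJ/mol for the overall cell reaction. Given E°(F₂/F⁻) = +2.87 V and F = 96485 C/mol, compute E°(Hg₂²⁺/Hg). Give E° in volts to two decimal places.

+0.80 V

E°cell = −ΔG°/(nF) = −(-399×10³)/((2)(96485)) = +2.068 V.
Since F₂/F⁻ is the cathode and Hg₂²⁺/Hg the anode, E°cell = E°(F₂/F⁻) − E°(Hg₂²⁺/Hg).
So E°(Hg₂²⁺/Hg) = E°(F₂/F⁻) − E°cell = (+2.87) − (+2.068) = +0.80 V.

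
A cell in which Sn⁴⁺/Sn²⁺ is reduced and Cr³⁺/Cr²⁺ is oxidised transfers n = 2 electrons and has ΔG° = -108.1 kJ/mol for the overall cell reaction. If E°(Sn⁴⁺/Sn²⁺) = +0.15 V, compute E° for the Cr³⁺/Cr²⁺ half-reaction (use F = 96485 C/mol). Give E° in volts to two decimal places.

-0.41 V

E°cell = −ΔG°/(nF) = −(-108.1×10³)/((2)(96485)) = +0.560 V.
Since Sn⁴⁺/Sn²⁺ is the cathode and Cr³⁺/Cr²⁺ the anode, E°cell = E°(Sn⁴⁺/Sn²⁺) − E°(Cr³⁺/Cr²⁺).
So E°(Cr³⁺/Cr²⁺) = E°(Sn⁴⁺/Sn²⁺) − E°cell = (+0.15) − (+0.560) = -0.41 V.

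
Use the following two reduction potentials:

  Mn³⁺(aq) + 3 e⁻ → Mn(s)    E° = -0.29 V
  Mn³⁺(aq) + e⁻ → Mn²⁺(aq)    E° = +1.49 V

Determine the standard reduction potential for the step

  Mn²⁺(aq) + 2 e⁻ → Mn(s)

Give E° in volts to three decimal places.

Sequential free energies add, so n₃E°₃ = n₁E°₁ + n₂E°₂.
With n₃ = 3, and the known step contributing 1×(+1.49) V, the unknown satisfies 2·E° = 3×(-0.29) − 1×(+1.49) = -2.360.
E° = -2.360 / 2 = -1.180 V.

-1.180 V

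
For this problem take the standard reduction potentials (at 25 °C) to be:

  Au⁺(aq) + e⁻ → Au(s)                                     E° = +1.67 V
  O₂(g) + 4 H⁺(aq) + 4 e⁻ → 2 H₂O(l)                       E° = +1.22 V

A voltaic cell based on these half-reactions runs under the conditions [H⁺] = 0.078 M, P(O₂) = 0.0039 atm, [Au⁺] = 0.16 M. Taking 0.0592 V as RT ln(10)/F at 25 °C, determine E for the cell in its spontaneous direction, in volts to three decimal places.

+0.504 V

Au⁺/Au is the cathode (higher E°), O₂/H₂O the anode: E°cell = +1.67 − (+1.22) = +0.45 V, n = 4.
Overall: 4 Au⁺(aq) + 2 H₂O(l) → 4 Au(s) + O₂(g) + 4 H⁺(aq)
Q = P(O₂)·[H⁺]^4 / ([Au⁺]^4); log Q = -3.657.
E = E° − (0.0592/n) log Q = +0.45 − (0.0592/4)(-3.657) = +0.504 V.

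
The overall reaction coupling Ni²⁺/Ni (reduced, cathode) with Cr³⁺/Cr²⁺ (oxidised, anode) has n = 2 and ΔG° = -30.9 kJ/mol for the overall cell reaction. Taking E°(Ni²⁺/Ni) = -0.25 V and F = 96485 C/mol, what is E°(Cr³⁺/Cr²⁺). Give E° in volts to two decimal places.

-0.41 V

E°cell = −ΔG°/(nF) = −(-30.9×10³)/((2)(96485)) = +0.160 V.
Since Ni²⁺/Ni is the cathode and Cr³⁺/Cr²⁺ the anode, E°cell = E°(Ni²⁺/Ni) − E°(Cr³⁺/Cr²⁺).
So E°(Cr³⁺/Cr²⁺) = E°(Ni²⁺/Ni) − E°cell = (-0.25) − (+0.160) = -0.41 V.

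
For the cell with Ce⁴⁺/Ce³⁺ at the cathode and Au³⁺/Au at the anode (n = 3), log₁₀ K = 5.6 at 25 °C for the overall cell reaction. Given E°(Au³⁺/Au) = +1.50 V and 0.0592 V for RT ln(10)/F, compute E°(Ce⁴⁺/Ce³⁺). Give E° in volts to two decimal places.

E°cell = (0.0592/n)·log K = (0.0592/3)(5.6) = +0.111 V.
Since Ce⁴⁺/Ce³⁺ is the cathode and Au³⁺/Au the anode, E°cell = E°(Ce⁴⁺/Ce³⁺) − E°(Au³⁺/Au).
So E°(Ce⁴⁺/Ce³⁺) = E°cell + E°(Au³⁺/Au) = +0.111 + (+1.50) = +1.61 V.

+1.61 V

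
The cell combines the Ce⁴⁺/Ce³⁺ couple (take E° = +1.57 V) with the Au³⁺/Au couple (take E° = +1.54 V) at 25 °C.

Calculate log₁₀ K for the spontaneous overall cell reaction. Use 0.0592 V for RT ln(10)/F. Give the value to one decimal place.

Cathode: Ce⁴⁺/Ce³⁺; anode: Au³⁺/Au. E°cell = +0.03 V, n = 3.
log K = nE°cell / 0.0592 = (3)(+0.03) / 0.0592 = 1.5.

1.5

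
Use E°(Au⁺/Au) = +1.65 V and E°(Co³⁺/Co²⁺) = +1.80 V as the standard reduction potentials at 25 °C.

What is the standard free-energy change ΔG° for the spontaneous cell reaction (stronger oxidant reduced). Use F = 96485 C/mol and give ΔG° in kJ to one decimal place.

Co³⁺/Co²⁺ (E° = +1.80 V) is the cathode; Au⁺/Au (E° = +1.65 V) is the anode, so E°cell = +0.15 V.
Balancing electrons gives n = 1 (lcm of 1 and 1).
ΔG° = −nFE° = −(1)(96485)(+0.15) = -14,473 J = -14.5 kJ.

-14.5 kJ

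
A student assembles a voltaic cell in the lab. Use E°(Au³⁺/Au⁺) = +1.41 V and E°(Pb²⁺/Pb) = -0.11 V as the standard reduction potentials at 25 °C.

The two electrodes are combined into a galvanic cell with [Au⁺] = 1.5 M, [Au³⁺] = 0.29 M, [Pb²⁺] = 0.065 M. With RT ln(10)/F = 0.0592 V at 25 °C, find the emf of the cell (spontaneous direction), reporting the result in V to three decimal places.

+1.534 V

Au³⁺/Au⁺ is the cathode (higher E°), Pb²⁺/Pb the anode: E°cell = +1.41 − (-0.11) = +1.52 V, n = 2.
Overall: Au³⁺(aq) + Pb(s) → Au⁺(aq) + Pb²⁺(aq)
Q = [Au⁺]·[Pb²⁺] / ([Au³⁺]); log Q = -0.473.
E = E° − (0.0592/n) log Q = +1.52 − (0.0592/2)(-0.473) = +1.534 V.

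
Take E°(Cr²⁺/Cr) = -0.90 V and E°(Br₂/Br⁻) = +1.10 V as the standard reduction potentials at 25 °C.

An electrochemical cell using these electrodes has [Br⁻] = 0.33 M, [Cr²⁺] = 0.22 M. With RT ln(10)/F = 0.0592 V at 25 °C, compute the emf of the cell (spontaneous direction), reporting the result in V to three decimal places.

+2.048 V

Br₂/Br⁻ is the cathode (higher E°), Cr²⁺/Cr the anode: E°cell = +1.10 − (-0.90) = +2.00 V, n = 2.
Overall: Br₂(l) + Cr(s) → 2 Br⁻(aq) + Cr²⁺(aq)
Q = [Br⁻]^2·[Cr²⁺]; log Q = -1.621.
E = E° − (0.0592/n) log Q = +2.00 − (0.0592/2)(-1.621) = +2.048 V.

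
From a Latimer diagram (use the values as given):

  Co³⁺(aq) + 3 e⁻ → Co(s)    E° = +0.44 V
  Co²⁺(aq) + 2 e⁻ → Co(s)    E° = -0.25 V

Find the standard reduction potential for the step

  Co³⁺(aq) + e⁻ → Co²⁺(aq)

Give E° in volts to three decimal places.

+1.820 V

Sequential free energies add, so n₃E°₃ = n₁E°₁ + n₂E°₂.
With n₃ = 3, and the known step contributing 2×(-0.25) V, the unknown satisfies 1·E° = 3×(+0.44) − 2×(-0.25) = +1.820.
E° = +1.820 / 1 = +1.820 V.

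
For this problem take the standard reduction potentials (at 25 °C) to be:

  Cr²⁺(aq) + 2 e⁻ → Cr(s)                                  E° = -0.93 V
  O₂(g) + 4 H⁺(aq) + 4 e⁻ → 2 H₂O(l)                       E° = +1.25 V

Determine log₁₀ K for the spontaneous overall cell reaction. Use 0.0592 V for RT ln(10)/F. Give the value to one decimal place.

Cathode: O₂/H₂O; anode: Cr²⁺/Cr. E°cell = +2.18 V, n = 4.
log K = nE°cell / 0.0592 = (4)(+2.18) / 0.0592 = 147.3.

147.3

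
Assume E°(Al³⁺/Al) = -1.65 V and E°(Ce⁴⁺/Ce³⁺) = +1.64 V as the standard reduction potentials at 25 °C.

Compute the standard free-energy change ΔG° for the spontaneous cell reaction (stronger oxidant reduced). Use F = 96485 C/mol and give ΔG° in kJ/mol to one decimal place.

Ce⁴⁺/Ce³⁺ (E° = +1.64 V) is the cathode; Al³⁺/Al (E° = -1.65 V) is the anode, so E°cell = +3.29 V.
Balancing electrons gives n = 3 (lcm of 1 and 3).
ΔG° = −nFE° = −(3)(96485)(+3.29) = -952,307 J = -952.3 kJ/mol.

-952.3 kJ/mol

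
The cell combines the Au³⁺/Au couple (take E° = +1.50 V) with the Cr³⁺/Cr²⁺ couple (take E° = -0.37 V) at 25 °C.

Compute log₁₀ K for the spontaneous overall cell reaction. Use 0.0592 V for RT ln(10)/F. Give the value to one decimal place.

94.8

Cathode: Au³⁺/Au; anode: Cr³⁺/Cr²⁺. E°cell = +1.87 V, n = 3.
log K = nE°cell / 0.0592 = (3)(+1.87) / 0.0592 = 94.8.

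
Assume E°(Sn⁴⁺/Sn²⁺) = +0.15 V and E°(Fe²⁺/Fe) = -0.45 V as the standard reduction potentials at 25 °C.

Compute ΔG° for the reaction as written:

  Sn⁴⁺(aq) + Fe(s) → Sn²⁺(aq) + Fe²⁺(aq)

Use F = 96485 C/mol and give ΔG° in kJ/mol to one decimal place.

As written, Sn⁴⁺/Sn²⁺ is reduced (cathode) and Fe²⁺/Fe is oxidised (anode), so E°cell = (+0.15) − (-0.45) = +0.60 V.
Balancing electrons gives n = 2.
ΔG° = −nFE° = −(2)(96485)(+0.60) = -115,782 J = -115.8 kJ/mol.

-115.8 kJ/mol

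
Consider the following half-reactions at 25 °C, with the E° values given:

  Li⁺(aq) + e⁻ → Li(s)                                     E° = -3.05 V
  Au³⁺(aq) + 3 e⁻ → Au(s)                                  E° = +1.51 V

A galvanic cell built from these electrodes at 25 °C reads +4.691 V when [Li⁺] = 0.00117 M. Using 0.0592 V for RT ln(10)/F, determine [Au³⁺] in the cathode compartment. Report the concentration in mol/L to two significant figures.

Au³⁺/Au is the cathode, Li⁺/Li the anode: E°cell = +4.56 V, n = 3.
Overall reaction: Au³⁺(aq) + 3 Li(s) → Au(s) + 3 Li⁺(aq); Q = [Li⁺]^3/[Au³⁺]^1.
From E = E° − (0.0592/n) log Q: log Q = (E° − E)·n/0.0592 = (+4.56 − (+4.691))·3/0.0592 = -6.6385.
So 1·log[Au³⁺] = 3·log(0.00117) − log Q = -8.7954 − (-6.6385) = -2.1569; [Au³⁺] = 10^(-2.1569) ≈ 0.0070 M.

0.0070 M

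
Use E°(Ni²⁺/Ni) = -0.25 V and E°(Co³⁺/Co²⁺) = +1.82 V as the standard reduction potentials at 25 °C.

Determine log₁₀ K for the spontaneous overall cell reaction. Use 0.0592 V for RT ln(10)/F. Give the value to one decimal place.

Cathode: Co³⁺/Co²⁺; anode: Ni²⁺/Ni. E°cell = +2.07 V, n = 2.
log K = nE°cell / 0.0592 = (2)(+2.07) / 0.0592 = 69.9.

69.9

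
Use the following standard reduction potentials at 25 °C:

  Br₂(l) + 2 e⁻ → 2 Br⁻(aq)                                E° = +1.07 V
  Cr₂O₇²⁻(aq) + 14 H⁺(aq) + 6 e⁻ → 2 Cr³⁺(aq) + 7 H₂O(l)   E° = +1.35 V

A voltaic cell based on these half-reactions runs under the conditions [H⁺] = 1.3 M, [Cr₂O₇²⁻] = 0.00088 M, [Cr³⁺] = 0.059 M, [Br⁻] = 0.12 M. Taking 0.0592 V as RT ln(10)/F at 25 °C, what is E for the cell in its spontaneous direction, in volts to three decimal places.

+0.235 V

Cr₂O₇²⁻/Cr³⁺ is the cathode (higher E°), Br₂/Br⁻ the anode: E°cell = +1.35 − (+1.07) = +0.28 V, n = 6.
Overall: Cr₂O₇²⁻(aq) + 14 H⁺(aq) + 6 Br⁻(aq) → 2 Cr³⁺(aq) + 7 H₂O(l) + 3 Br₂(l)
Q = [Cr³⁺]^2 / ([Cr₂O₇²⁻]·[H⁺]^14·[Br⁻]^6); log Q = 4.527.
E = E° − (0.0592/n) log Q = +0.28 − (0.0592/6)(4.527) = +0.235 V.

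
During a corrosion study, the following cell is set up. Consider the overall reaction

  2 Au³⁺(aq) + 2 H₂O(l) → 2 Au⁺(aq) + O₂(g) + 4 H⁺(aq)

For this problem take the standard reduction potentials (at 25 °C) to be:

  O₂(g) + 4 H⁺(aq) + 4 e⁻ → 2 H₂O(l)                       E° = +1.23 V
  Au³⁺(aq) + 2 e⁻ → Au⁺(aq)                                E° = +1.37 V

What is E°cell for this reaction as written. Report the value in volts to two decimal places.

The Au³⁺/Au⁺ couple has the higher reduction potential, so it is the cathode; O₂/H₂O is oxidised at the anode.
E°cell = E°(cathode) − E°(anode) = (+1.37) − (+1.23) = +0.14 V.
Since E°cell > 0, the reaction is spontaneous under standard conditions.

+0.14 V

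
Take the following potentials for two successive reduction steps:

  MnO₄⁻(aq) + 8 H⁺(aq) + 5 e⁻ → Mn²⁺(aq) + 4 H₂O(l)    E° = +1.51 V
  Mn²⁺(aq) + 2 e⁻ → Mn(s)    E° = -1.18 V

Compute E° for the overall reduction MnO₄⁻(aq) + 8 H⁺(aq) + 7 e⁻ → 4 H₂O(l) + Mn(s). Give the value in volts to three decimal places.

Adding the free-energy changes (−nFE°) of the two steps gives −n₃FE°₃ = −n₁FE°₁ − n₂FE°₂.
E°₃ = (5×+1.51 + 2×-1.18) / 7 = (+5.190) / 7 = +0.741 V.

+0.741 V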